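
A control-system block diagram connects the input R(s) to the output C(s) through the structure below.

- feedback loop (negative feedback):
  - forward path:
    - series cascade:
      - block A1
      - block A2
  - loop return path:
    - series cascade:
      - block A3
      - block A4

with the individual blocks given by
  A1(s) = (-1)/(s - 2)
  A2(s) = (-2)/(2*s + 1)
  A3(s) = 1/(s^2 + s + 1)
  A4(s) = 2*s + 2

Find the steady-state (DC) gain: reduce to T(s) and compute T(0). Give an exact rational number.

First reduce the diagram to T(s).

Step 1: series reduction of A1, A2 -> 2/(2*s^2 - 3*s - 2)
Step 2: combine A3, A4 in series -> (2*s + 2)/(s^2 + s + 1)
Step 3: collapse the loop ((A1*A2) forward, (A3*A4) return) -> (2*s^2 + 2*s + 2)/(2*s^4 - s^3 - 3*s^2 - s + 2)
The step-3 result is T(s). Setting s = 0: T(0) = 2/2 = 1.

Answer: 1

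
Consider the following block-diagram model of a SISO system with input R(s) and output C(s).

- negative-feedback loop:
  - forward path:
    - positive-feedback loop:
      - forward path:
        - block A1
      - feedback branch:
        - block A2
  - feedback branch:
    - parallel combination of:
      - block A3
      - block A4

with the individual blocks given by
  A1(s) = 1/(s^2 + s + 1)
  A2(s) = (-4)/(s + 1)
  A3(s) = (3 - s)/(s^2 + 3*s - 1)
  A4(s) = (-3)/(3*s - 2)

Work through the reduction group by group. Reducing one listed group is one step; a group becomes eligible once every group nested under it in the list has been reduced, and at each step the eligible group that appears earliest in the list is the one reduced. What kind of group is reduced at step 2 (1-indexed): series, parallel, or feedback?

The answer is parallel.

Reasoning:
Step 1. close the feedback loop around A1, A2
Step 2. parallel reduction of A3, A4
Step 3. apply the feedback formula to [A1/(1-A1*A2)], (A3+A4)
So the answer for step 2 is parallel.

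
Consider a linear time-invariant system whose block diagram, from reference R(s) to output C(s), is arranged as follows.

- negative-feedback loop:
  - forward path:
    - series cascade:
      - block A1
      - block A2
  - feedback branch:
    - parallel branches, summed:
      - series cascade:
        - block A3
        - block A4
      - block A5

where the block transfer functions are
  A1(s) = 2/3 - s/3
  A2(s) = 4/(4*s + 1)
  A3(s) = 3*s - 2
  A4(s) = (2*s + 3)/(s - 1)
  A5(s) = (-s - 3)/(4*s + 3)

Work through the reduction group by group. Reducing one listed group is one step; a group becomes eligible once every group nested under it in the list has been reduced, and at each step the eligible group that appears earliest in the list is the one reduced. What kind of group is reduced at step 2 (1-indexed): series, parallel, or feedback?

1. multiply A1, A2 (series)
2. series reduction of A3, A4
3. sum the parallel branches (A3*A4), A5
4. reduce the feedback loop with forward (A1*A2) and return ((A3*A4)+A5)
Step 2 collapses a series group.

Answer: series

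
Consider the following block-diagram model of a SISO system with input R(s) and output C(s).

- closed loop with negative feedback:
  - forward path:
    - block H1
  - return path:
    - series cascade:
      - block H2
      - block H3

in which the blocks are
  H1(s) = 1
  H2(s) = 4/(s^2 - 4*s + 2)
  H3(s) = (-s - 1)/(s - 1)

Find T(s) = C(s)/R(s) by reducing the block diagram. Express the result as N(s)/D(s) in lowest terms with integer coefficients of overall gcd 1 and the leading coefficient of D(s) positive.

Step 1 - series reduction of H2, H3; result (-4*s - 4)/(s^3 - 5*s^2 + 6*s - 2)
Step 2 - collapse the loop (H1 forward, (H2*H3) return); the result is T(s) itself (integer coefficients, no common factor, positive leading denominator coefficient)

Final answer: (s^3 - 5*s^2 + 6*s - 2)/(s^3 - 5*s^2 + 2*s - 6)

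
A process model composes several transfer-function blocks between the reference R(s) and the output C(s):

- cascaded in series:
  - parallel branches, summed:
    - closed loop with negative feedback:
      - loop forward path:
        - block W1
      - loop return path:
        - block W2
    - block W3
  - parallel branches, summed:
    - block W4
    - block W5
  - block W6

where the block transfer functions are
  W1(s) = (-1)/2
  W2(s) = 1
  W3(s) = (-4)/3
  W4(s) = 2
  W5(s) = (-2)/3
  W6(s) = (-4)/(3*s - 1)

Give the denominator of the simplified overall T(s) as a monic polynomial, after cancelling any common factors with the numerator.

Step 1: reduce the feedback loop with forward W1 and return W2 = -1
Step 2: reduce the parallel group [W1/(1+W1*W2)], W3 = (-7)/3
Step 3: add W4, W5 (parallel) = 4/3
Step 4: series reduction of ([W1/(1+W1*W2)]+W3), (W4+W5), W6 = 112/(27*s - 9)
The result of step 4 is T(s) in lowest terms. Its denominator has leading coefficient 27; dividing the denominator through by 27 makes it monic.

Hence the answer: s - 1/3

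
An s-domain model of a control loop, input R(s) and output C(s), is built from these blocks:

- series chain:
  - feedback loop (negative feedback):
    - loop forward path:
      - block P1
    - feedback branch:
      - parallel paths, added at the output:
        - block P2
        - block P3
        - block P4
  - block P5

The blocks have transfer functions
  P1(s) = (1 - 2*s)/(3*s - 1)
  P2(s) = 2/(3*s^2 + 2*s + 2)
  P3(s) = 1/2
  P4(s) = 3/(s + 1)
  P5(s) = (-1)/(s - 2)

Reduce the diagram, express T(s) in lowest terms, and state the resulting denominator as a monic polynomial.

(1) parallel reduction of P2, P3, P4 -> (3*s^3 + 23*s^2 + 20*s + 18)/(6*s^3 + 10*s^2 + 8*s + 4)
(2) reduce the feedback loop with forward P1 and return (P2+P3+P4) -> (-12*s^4 - 14*s^3 - 6*s^2 + 4)/(12*s^4 - 19*s^3 - 3*s^2 - 12*s + 14)
(3) cascade [P1/(1+P1*(P2+P3+P4))], P5 -> (12*s^4 + 14*s^3 + 6*s^2 - 4)/(12*s^5 - 43*s^4 + 35*s^3 - 6*s^2 + 38*s - 28)
No further cancellation is possible in the step-3 result, so that is T(s). Its denominator becomes monic after dividing by the leading coefficient 12.

Answer: s^5 - 43*s^4/12 + 35*s^3/12 - s^2/2 + 19*s/6 - 7/3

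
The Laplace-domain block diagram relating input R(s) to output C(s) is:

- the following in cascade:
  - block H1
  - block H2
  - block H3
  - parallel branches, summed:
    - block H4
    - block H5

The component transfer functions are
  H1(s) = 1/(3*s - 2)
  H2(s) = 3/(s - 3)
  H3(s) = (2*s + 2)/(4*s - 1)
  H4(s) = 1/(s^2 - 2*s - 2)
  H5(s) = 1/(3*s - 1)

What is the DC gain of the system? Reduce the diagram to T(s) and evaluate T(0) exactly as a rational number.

(1) parallel reduction of H4, H5, giving (s^2 + s - 3)/(3*s^3 - 7*s^2 - 4*s + 2)
(2) cascade H1, H2, H3, (H4+H5), giving (6*s^3 + 12*s^2 - 12*s - 18)/(36*s^6 - 225*s^5 + 386*s^4 - 51*s^3 - 192*s^2 + 94*s - 12)
Step 2 gives the overall T(s). Then T(0) = -18/(-12) = 3/2.

Therefore the answer is 3/2.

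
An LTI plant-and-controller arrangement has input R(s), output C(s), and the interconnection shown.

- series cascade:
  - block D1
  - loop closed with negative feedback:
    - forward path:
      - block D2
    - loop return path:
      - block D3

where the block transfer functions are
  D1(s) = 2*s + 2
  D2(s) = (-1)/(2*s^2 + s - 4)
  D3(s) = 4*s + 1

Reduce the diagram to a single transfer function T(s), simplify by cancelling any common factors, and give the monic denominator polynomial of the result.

Reducing step by step:

Step 1: collapse the loop (D2 forward, D3 return); result (-1)/(2*s^2 - 3*s - 5)
Step 2: series reduction of D1, [D2/(1+D2*D3)]; result (-2)/(2*s - 5)
That last expression is T(s), already simplified. Scaling its denominator by 1/2 (the reciprocal of the leading coefficient) yields the monic denominator.

Answer: s - 5/2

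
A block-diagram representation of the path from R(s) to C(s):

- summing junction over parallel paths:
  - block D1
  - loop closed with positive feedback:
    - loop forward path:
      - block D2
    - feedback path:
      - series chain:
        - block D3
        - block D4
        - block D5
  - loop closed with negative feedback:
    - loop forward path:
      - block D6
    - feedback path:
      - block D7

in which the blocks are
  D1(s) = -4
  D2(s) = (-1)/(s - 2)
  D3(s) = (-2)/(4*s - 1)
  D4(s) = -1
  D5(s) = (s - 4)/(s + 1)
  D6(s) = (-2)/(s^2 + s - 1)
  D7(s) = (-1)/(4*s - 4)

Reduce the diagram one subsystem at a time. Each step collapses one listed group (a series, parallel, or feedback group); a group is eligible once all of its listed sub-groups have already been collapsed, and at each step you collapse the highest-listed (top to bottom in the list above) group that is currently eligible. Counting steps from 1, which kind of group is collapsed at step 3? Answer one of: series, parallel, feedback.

(1) reduce the series chain D3, D4, D5
(2) collapse the loop (D2 forward, (D3*D4*D5) return)
(3) collapse the loop (D6 forward, D7 return)
(4) parallel reduction of D1, [D2/(1-D2*(D3*D4*D5))], [D6/(1+D6*D7)]
Step 3 collapses a feedback group.

Answer: feedback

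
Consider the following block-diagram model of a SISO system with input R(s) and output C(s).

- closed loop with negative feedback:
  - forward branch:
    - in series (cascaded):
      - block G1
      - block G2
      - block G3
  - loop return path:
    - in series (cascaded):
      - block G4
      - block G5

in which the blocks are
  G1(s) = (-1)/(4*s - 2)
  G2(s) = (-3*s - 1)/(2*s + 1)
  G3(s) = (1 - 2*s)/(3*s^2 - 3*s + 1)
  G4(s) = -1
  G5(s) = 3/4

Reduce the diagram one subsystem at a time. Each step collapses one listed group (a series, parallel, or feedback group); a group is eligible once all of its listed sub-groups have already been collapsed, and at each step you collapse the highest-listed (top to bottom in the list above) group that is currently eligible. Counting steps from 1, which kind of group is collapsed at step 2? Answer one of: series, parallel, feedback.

(1) series reduction of G1, G2, G3
(2) cascade G4, G5
(3) close the feedback loop around (G1*G2*G3), (G4*G5)
Step 2: series.

Answer: series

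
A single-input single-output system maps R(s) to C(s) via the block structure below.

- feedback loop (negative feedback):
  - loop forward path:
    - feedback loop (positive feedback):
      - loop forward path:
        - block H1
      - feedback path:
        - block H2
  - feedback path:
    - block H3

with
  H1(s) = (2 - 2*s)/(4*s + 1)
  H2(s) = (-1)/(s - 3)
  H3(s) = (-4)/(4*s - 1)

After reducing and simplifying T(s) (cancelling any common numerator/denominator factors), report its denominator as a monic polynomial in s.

(1) collapse the loop (H1 forward, H2 return); result (-2*s^2 + 8*s - 6)/(4*s^2 - 13*s - 1)
(2) close the feedback loop around [H1/(1-H1*H2)], H3; result (-8*s^3 + 34*s^2 - 32*s + 6)/(16*s^3 - 48*s^2 - 23*s + 25)
Step 2 gives the fully reduced T(s), with no common factor left to cancel. The denominator's leading coefficient is 16, so divide each of its coefficients by 16 to get the monic form.

Therefore the answer is s^3 - 3*s^2 - 23*s/16 + 25/16.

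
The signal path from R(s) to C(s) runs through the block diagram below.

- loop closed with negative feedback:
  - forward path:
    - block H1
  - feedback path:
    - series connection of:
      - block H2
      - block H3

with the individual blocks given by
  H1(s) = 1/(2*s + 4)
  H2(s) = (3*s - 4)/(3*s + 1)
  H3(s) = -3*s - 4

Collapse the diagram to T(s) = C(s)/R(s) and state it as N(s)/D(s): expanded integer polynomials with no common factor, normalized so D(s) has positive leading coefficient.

Step 1 - reduce the series chain H2, H3 gives (16 - 9*s^2)/(3*s + 1)
Step 2 - reduce the feedback loop with forward H1 and return (H2*H3) - this is the overall T(s), already in the required normalized form

Hence the answer: (-3*s - 1)/(3*s^2 - 14*s - 20)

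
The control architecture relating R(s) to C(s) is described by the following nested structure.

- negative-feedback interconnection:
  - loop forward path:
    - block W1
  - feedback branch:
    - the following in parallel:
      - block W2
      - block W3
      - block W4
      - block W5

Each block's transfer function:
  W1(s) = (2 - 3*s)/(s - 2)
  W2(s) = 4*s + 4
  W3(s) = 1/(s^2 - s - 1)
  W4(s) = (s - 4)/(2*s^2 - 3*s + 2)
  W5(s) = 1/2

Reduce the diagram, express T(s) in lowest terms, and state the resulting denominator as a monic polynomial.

Step 1. reduce the parallel group W2, W3, W4, W5; result (16*s^5 - 22*s^4 - 19*s^3 + 29*s^2 - 7*s - 6)/(4*s^4 - 10*s^3 + 6*s^2 + 2*s - 4)
Step 2. collapse the loop (W1 forward, (W2+W3+W4+W5) return); result (12*s^5 - 38*s^4 + 38*s^3 - 6*s^2 - 16*s + 8)/(48*s^6 - 102*s^5 + 5*s^4 + 99*s^3 - 69*s^2 + 4*s + 4)
That last expression is T(s), already simplified. Scaling its denominator by 1/48 (the reciprocal of the leading coefficient) yields the monic denominator.

Final answer: s^6 - 17*s^5/8 + 5*s^4/48 + 33*s^3/16 - 23*s^2/16 + s/12 + 1/12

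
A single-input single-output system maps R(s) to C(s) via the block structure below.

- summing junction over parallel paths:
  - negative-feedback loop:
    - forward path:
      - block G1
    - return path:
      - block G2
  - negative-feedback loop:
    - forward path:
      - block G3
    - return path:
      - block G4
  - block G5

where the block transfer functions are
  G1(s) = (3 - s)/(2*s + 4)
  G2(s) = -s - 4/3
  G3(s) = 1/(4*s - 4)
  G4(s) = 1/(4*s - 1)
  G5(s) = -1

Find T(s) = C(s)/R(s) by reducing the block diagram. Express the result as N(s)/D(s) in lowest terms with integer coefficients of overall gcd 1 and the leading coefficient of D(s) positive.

(1) apply the feedback formula to G1, G2 -> (9 - 3*s)/(3*s^2 + s)
(2) apply the feedback formula to G3, G4 -> (4*s - 1)/(16*s^2 - 20*s + 5)
(3) parallel reduction of [G1/(1+G1*G2)], [G3/(1+G3*G4)], G5 - this is the overall T(s), already in the required normalized form

Therefore the answer is (-48*s^4 + 8*s^3 + 210*s^2 - 201*s + 45)/(48*s^4 - 44*s^3 - 5*s^2 + 5*s).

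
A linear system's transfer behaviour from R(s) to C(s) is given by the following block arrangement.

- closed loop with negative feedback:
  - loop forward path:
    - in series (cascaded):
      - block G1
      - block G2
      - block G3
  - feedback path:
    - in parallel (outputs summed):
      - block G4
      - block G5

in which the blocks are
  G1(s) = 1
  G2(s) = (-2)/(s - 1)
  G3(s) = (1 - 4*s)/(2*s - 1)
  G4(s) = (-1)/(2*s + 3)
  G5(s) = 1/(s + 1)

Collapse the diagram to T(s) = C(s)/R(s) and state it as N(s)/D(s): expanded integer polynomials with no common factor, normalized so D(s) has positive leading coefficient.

Reducing step by step:

Step 1. series reduction of G1, G2, G3; result (8*s - 2)/(2*s^2 - 3*s + 1)
Step 2. sum the parallel branches G4, G5; result (s + 2)/(2*s^2 + 5*s + 3)
Step 3. feedback reduction of (G1*G2*G3), (G4+G5), which is the overall transfer function T(s) = C(s)/R(s) in lowest terms

Answer: (16*s^3 + 36*s^2 + 14*s - 6)/(4*s^4 + 4*s^3 + s^2 + 10*s - 1)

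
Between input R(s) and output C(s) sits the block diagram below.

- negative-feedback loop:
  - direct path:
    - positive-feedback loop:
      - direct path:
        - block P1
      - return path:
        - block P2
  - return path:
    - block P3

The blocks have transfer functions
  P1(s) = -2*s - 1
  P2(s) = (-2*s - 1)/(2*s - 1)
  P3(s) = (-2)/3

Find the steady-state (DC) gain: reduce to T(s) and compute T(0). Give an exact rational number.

Answer: -3/8

Working:
(1) feedback reduction of P1, P2 -> (4*s^2 - 1)/(4*s^2 + 2*s + 2)
(2) close the feedback loop around [P1/(1-P1*P2)], P3 -> (12*s^2 - 3)/(4*s^2 + 6*s + 8)
DC gain: substitute s = 0 into T(s) from step 2: T(0) = -3/8.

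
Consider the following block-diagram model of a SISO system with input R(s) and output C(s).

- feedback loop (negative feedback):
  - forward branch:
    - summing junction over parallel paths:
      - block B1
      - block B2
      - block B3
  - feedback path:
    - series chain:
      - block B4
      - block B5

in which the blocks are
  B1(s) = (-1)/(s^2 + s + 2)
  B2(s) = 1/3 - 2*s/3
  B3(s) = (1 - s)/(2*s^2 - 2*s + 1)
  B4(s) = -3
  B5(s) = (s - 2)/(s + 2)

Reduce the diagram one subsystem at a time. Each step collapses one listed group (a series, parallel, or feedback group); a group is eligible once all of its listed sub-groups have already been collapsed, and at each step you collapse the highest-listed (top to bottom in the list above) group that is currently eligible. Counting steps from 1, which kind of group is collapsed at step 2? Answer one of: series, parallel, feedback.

Answer: series

Working:
(1) reduce the parallel group B1, B2, B3
(2) combine B4, B5 in series
(3) feedback reduction of (B1+B2+B3), (B4*B5)
At step 2 the group reduced is series.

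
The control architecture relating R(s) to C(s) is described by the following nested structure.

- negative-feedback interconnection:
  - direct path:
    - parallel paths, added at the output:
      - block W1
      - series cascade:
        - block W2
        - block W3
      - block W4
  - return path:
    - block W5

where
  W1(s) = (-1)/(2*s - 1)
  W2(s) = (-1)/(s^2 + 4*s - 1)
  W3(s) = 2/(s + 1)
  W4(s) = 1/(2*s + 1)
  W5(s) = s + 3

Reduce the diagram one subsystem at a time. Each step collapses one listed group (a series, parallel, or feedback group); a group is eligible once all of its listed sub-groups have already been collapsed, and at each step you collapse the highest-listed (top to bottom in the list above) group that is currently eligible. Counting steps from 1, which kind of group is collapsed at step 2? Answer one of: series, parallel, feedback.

Answer: parallel

Working:
Step 1 - cascade W2, W3
Step 2 - reduce the parallel group W1, (W2*W3), W4
Step 3 - collapse the loop ((W1+(W2*W3)+W4) forward, W5 return)
Step 2 collapses a parallel group.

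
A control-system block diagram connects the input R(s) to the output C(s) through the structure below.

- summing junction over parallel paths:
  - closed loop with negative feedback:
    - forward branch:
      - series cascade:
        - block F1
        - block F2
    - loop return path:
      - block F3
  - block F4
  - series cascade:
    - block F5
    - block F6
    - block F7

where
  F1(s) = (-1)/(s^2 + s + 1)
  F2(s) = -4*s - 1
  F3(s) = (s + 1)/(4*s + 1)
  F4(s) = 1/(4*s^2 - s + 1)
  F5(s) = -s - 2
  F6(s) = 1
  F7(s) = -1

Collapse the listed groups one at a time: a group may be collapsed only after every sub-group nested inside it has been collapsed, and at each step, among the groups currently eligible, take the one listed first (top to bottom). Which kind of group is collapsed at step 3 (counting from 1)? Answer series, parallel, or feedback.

Answer: series

Working:
(1) series reduction of F1, F2
(2) apply the feedback formula to (F1*F2), F3
(3) reduce the series chain F5, F6, F7
(4) add [(F1*F2)/(1+(F1*F2)*F3)], F4, (F5*F6*F7) (parallel)
At step 3 the group reduced is series.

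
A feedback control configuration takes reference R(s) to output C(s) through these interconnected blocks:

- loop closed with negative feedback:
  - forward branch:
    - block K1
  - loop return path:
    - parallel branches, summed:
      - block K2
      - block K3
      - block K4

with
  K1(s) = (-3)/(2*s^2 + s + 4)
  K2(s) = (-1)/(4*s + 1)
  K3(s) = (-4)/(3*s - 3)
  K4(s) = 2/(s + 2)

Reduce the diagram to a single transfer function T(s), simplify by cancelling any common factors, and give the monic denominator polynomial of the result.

Reducing step by step:

Step 1: add K2, K3, K4 (parallel) -> (5*s^2 - 57*s - 8)/(12*s^3 + 15*s^2 - 21*s - 6)
Step 2: close the feedback loop around K1, (K2+K3+K4) -> (-12*s^3 - 15*s^2 + 21*s + 6)/(8*s^5 + 14*s^4 + 7*s^3 + 4*s^2 + 27*s)
No further cancellation is possible in the step-2 result, so that is T(s). Its denominator becomes monic after dividing by the leading coefficient 8.

Answer: s^5 + 7*s^4/4 + 7*s^3/8 + s^2/2 + 27*s/8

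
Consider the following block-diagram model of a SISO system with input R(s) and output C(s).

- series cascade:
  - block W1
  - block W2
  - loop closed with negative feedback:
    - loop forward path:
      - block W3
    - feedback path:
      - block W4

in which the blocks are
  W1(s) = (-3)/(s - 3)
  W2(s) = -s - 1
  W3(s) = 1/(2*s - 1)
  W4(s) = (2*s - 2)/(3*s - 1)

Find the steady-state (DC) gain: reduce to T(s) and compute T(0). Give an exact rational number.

Step 1: close the feedback loop around W3, W4 gives (3*s - 1)/(6*s^2 - 3*s - 1)
Step 2: series reduction of W1, W2, [W3/(1+W3*W4)] gives (9*s^2 + 6*s - 3)/(6*s^3 - 21*s^2 + 8*s + 3)
Step 2 gives the overall T(s). Then T(0) = -3/3 = -1.

Therefore the answer is -1.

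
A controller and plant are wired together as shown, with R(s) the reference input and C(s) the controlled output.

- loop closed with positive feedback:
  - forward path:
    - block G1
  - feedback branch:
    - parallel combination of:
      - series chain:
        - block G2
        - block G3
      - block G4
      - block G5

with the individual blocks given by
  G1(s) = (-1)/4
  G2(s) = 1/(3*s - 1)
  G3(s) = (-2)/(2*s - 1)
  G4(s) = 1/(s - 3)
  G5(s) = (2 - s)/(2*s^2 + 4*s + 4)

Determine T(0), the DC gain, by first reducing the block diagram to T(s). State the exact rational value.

Step 1. multiply G2, G3 (series); result (-2)/(6*s^2 - 5*s + 1)
Step 2. combine (G2*G3), G4, G5 in parallel; result (6*s^4 + 45*s^3 - 52*s^2 + 35*s + 22)/(12*s^5 - 22*s^4 - 36*s^3 - 34*s^2 + 52*s - 12)
Step 3. apply the feedback formula to G1, ((G2*G3)+G4+G5); result (-12*s^5 + 22*s^4 + 36*s^3 + 34*s^2 - 52*s + 12)/(48*s^5 - 82*s^4 - 99*s^3 - 188*s^2 + 243*s - 26)
The step-3 result is T(s). Setting s = 0: T(0) = 12/(-26) = -6/13.

Hence the answer: -6/13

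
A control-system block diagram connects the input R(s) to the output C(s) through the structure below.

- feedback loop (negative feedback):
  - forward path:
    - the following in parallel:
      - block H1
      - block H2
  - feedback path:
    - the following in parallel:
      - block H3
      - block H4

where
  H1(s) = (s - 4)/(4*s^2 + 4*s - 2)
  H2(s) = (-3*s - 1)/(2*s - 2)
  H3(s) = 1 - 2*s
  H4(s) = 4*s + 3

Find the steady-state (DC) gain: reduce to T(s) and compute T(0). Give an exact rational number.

(1) reduce the parallel group H1, H2: (-6*s^3 - 7*s^2 - 4*s + 5)/(4*s^3 - 6*s + 2)
(2) parallel reduction of H3, H4: 2*s + 4
(3) reduce the feedback loop with forward (H1+H2) and return (H3+H4): (6*s^3 + 7*s^2 + 4*s - 5)/(12*s^4 + 34*s^3 + 36*s^2 + 12*s - 22)
That last expression is T(s); at s = 0 only the constant terms survive, so T(0) = -5/(-22) = 5/22.

Final answer: 5/22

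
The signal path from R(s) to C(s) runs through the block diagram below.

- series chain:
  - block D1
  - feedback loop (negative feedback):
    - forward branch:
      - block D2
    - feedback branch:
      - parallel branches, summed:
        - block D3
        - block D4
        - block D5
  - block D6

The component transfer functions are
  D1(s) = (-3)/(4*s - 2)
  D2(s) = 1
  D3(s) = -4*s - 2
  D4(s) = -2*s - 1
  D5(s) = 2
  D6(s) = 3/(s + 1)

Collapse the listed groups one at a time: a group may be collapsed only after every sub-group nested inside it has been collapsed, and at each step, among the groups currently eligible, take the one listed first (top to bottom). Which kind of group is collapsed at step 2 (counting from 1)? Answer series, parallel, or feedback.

The answer is feedback.

Reasoning:
(1) reduce the parallel group D3, D4, D5
(2) close the feedback loop around D2, (D3+D4+D5)
(3) reduce the series chain D1, [D2/(1+D2*(D3+D4+D5))], D6
Step 2 collapses a feedback group.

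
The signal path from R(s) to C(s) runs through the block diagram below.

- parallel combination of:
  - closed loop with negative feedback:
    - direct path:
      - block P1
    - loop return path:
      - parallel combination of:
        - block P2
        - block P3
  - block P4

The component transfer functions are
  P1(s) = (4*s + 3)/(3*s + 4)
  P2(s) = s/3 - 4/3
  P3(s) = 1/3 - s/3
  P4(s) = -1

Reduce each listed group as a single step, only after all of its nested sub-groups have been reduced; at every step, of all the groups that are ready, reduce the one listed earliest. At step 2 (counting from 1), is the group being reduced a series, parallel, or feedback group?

Reducing step by step:

(1) reduce the parallel group P2, P3
(2) apply the feedback formula to P1, (P2+P3)
(3) reduce the parallel group [P1/(1+P1*(P2+P3))], P4
So the answer for step 2 is feedback.

Answer: feedback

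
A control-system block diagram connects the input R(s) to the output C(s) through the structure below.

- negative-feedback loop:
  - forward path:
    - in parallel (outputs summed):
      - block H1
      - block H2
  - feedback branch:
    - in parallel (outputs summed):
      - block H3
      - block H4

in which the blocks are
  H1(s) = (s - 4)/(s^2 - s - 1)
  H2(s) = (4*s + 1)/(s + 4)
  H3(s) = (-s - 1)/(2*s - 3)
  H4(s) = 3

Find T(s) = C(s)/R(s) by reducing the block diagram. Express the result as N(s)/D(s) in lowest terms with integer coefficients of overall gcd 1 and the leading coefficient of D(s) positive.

Step 1 - reduce the parallel group H1, H2 -> (4*s^3 - 2*s^2 - 5*s - 17)/(s^3 + 3*s^2 - 5*s - 4)
Step 2 - reduce the parallel group H3, H4 -> (5*s - 10)/(2*s - 3)
Step 3 - apply the feedback formula to (H1+H2), (H3+H4), giving the overall T(s)

Answer: (8*s^4 - 16*s^3 - 4*s^2 - 19*s + 51)/(22*s^4 - 47*s^3 - 24*s^2 - 28*s + 182)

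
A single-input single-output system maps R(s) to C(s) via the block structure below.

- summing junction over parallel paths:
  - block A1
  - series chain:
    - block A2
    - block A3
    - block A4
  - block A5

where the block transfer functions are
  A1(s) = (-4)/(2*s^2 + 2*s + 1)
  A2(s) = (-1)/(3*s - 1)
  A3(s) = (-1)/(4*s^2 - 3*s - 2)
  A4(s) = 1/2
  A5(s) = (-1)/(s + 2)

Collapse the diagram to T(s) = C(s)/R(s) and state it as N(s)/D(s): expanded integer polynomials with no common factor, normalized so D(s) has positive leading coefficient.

First reduce the diagram to T(s).

Step 1. multiply A2, A3, A4 (series); result 1/(24*s^3 - 26*s^2 - 6*s + 4)
Step 2. parallel reduction of A1, (A2*A3*A4), A5; the result is T(s) itself (integer coefficients, no common factor, positive leading denominator coefficient)

Answer: (-48*s^5 - 92*s^4 - 46*s^3 + 268*s^2 + 35*s - 34)/(48*s^6 + 92*s^5 - 48*s^4 - 110*s^3 - 58*s^2 + 8*s + 8)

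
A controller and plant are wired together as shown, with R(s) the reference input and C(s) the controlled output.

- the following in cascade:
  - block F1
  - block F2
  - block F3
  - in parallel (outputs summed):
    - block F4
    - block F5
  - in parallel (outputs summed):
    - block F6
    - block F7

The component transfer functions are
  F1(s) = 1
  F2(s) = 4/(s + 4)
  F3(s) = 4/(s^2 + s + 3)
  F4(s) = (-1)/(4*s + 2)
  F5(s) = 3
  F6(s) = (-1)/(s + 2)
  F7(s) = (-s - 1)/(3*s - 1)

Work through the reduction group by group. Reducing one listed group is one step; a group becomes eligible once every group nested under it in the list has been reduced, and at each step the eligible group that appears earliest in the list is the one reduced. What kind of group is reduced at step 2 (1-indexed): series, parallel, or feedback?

[1] sum the parallel branches F4, F5
[2] parallel reduction of F6, F7
[3] cascade F1, F2, F3, (F4+F5), (F6+F7)
The group at step 2 is a parallel group.

Final answer: parallel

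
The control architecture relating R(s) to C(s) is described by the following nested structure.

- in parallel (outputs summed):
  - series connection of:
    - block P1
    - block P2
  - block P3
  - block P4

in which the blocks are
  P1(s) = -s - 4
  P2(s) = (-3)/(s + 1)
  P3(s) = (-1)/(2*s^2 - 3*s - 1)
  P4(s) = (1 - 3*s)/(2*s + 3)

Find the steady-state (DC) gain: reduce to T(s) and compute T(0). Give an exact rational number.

Answer: 40/3

Working:
1. combine P1, P2 in series gives (3*s + 12)/(s + 1)
2. add (P1*P2), P3, P4 (parallel) gives (6*s^4 + 53*s^3 - 24*s^2 - 147*s - 40)/(4*s^4 + 4*s^3 - 11*s^2 - 14*s - 3)
Evaluating the step-2 result (the overall T(s)) at s = 0 gives T(0) = -40/(-3) = 40/3.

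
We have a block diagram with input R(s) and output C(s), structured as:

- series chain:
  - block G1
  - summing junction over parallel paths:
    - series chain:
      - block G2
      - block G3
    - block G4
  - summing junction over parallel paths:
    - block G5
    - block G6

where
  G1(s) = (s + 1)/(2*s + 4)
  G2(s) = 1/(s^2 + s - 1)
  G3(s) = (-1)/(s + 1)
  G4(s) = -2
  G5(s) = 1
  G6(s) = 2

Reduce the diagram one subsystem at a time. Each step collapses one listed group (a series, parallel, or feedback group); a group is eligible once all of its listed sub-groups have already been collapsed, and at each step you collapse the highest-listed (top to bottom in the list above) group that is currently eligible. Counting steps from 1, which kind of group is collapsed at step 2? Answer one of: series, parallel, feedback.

Step 1: cascade G2, G3
Step 2: reduce the parallel group (G2*G3), G4
Step 3: parallel reduction of G5, G6
Step 4: reduce the series chain G1, ((G2*G3)+G4), (G5+G6)
At step 2 the group reduced is parallel.

Therefore the answer is parallel.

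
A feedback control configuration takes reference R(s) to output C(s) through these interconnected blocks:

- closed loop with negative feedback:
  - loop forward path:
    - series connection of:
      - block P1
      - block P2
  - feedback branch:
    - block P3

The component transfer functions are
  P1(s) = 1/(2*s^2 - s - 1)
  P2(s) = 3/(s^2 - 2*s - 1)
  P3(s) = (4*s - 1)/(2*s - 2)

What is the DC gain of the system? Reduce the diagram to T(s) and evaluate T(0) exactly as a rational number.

Step 1 - reduce the series chain P1, P2 = 3/(2*s^4 - 5*s^3 - s^2 + 3*s + 1)
Step 2 - feedback reduction of (P1*P2), P3 = (6*s - 6)/(4*s^5 - 14*s^4 + 8*s^3 + 8*s^2 + 8*s - 5)
Step 2 gives the overall T(s). Then T(0) = -6/(-5) = 6/5.

Hence the answer: 6/5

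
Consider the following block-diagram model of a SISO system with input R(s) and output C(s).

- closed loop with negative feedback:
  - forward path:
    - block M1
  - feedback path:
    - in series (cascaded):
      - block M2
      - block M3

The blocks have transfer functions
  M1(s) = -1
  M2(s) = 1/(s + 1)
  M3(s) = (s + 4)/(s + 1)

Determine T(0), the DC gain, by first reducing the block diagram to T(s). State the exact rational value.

Reducing step by step:

1. cascade M2, M3: (s + 4)/(s^2 + 2*s + 1)
2. apply the feedback formula to M1, (M2*M3): (-s^2 - 2*s - 1)/(s^2 + s - 3)
The step-2 result is T(s). Setting s = 0: T(0) = -1/(-3) = 1/3.

Answer: 1/3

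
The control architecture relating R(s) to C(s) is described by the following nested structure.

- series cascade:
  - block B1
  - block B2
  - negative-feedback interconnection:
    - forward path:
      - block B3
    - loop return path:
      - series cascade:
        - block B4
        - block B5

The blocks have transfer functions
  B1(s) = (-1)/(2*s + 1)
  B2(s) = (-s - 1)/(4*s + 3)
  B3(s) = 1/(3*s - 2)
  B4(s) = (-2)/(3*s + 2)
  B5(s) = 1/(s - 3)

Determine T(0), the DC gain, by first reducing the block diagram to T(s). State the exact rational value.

Step 1. reduce the series chain B4, B5 = (-2)/(3*s^2 - 7*s - 6)
Step 2. apply the feedback formula to B3, (B4*B5) = (3*s^2 - 7*s - 6)/(9*s^3 - 27*s^2 - 4*s + 10)
Step 3. series reduction of B1, B2, [B3/(1+B3*(B4*B5))] = (3*s^3 - 4*s^2 - 13*s - 6)/(72*s^5 - 126*s^4 - 275*s^3 - 41*s^2 + 88*s + 30)
Step 3 gives the overall T(s). Then T(0) = -6/30 = -1/5.

Final answer: -1/5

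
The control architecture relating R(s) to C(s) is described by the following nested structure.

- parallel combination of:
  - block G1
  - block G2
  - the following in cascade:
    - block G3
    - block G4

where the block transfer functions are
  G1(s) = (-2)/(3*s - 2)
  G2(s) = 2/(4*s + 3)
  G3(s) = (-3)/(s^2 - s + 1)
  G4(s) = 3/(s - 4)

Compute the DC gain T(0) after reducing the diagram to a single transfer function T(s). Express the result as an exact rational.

1. combine G3, G4 in series = (-9)/(s^3 - 5*s^2 + 5*s - 4)
2. reduce the parallel group G1, G2, (G3*G4) = (-2*s^4 - 68*s^2 - 51*s + 94)/(12*s^5 - 59*s^4 + 49*s^3 - 13*s^2 - 34*s + 24)
That last expression is T(s); at s = 0 only the constant terms survive, so T(0) = 94/24 = 47/12.

Hence the answer: 47/12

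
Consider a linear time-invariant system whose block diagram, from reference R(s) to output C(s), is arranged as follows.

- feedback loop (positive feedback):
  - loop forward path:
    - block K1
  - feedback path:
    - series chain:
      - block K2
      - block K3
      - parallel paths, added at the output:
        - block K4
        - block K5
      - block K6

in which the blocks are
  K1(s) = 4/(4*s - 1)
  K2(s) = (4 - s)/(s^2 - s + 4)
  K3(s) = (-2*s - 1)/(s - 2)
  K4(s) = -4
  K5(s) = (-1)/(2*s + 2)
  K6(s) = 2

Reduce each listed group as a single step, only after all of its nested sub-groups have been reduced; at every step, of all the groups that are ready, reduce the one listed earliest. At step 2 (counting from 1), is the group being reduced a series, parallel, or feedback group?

Answer: series

Working:
(1) combine K4, K5 in parallel
(2) multiply K2, K3, (K4+K5), K6 (series)
(3) reduce the feedback loop with forward K1 and return (K2*K3*(K4+K5)*K6)
So the answer for step 2 is series.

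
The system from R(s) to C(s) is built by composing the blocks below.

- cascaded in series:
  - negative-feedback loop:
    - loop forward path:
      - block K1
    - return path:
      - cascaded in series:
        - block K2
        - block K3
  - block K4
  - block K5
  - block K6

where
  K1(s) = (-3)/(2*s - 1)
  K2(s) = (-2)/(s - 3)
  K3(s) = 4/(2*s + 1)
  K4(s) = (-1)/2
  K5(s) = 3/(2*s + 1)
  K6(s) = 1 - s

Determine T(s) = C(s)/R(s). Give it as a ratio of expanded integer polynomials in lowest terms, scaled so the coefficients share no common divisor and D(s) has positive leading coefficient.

First reduce the diagram to T(s).

[1] combine K2, K3 in series gives (-8)/(2*s^2 - 5*s - 3)
[2] reduce the feedback loop with forward K1 and return (K2*K3) gives (-6*s^2 + 15*s + 9)/(4*s^3 - 12*s^2 - s + 27)
[3] series reduction of [K1/(1+K1*(K2*K3))], K4, K5, K6, which is the overall transfer function T(s) = C(s)/R(s) in lowest terms

Answer: (-9*s^2 + 36*s - 27)/(8*s^3 - 24*s^2 - 2*s + 54)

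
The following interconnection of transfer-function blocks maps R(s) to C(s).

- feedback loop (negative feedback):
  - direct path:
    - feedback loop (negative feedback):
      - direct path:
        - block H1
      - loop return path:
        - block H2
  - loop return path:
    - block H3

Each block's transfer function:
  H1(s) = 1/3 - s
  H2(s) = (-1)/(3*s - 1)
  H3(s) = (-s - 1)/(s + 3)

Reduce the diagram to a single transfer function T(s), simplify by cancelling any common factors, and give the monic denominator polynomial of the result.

Step 1: reduce the feedback loop with forward H1 and return H2; result 1/4 - 3*s/4
Step 2: feedback reduction of [H1/(1+H1*H2)], H3; result (-3*s^2 - 8*s + 3)/(3*s^2 + 6*s + 11)
T(s) is the step-2 result (common factors already cancelled). Leading coefficient of the denominator: 3. Divide through by 3 for the monic polynomial.

Answer: s^2 + 2*s + 11/3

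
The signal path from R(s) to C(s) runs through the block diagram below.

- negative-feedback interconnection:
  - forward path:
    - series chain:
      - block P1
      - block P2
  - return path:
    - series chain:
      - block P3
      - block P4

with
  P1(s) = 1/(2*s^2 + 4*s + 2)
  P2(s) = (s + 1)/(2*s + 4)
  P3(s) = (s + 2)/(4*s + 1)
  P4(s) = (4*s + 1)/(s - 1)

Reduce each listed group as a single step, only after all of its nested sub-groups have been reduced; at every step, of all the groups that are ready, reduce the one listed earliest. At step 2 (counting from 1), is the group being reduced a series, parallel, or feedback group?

Step 1 - multiply P1, P2 (series)
Step 2 - multiply P3, P4 (series)
Step 3 - collapse the loop ((P1*P2) forward, (P3*P4) return)
Step 2: series.

Therefore the answer is series.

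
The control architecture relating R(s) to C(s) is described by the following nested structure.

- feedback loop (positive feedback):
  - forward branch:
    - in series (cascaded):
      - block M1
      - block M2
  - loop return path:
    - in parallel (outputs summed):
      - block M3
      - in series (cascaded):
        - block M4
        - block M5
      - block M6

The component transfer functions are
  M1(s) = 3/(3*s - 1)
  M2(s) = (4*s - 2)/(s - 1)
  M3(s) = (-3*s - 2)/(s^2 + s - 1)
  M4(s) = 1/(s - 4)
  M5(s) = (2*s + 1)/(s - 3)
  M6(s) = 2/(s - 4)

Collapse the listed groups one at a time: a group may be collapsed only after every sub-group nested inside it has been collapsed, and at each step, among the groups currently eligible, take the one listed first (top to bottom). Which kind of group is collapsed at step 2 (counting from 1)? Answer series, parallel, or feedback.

Answer: series

Working:
Step 1: multiply M1, M2 (series)
Step 2: multiply M4, M5 (series)
Step 3: reduce the parallel group M3, (M4*M5), M6
Step 4: close the feedback loop around (M1*M2), (M3+(M4*M5)+M6)
So the answer for step 2 is series.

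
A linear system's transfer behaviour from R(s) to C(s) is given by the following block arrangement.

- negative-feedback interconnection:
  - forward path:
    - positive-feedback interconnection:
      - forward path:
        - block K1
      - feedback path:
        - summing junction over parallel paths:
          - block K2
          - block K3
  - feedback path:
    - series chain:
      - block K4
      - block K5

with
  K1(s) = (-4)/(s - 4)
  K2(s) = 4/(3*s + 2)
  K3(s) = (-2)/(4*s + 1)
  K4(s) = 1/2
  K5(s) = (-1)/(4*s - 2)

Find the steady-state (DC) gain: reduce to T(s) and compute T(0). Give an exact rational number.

Answer: 4/5

Working:
Step 1: sum the parallel branches K2, K3; result (10*s)/(12*s^2 + 11*s + 2)
Step 2: feedback reduction of K1, (K2+K3); result (-48*s^2 - 44*s - 8)/(12*s^3 - 37*s^2 - 2*s - 8)
Step 3: combine K4, K5 in series; result (-1)/(8*s - 4)
Step 4: reduce the feedback loop with forward [K1/(1-K1*(K2+K3))] and return (K4*K5); result (-96*s^3 - 40*s^2 + 28*s + 8)/(24*s^4 - 86*s^3 + 45*s^2 - 3*s + 10)
Step 4 gives the overall T(s). Then T(0) = 8/10 = 4/5.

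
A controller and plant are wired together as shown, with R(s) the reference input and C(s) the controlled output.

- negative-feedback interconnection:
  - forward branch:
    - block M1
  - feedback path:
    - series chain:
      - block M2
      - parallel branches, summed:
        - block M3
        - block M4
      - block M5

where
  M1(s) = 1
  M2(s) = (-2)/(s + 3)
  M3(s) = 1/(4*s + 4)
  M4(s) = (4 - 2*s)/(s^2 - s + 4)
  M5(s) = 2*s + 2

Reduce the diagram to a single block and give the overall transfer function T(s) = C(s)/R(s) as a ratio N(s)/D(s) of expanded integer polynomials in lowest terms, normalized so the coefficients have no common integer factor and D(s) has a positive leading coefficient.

Reducing step by step:

Step 1: combine M3, M4 in parallel; result (-7*s^2 + 7*s + 20)/(4*s^3 + 12*s + 16)
Step 2: multiply M2, (M3+M4), M5 (series); result (7*s^2 - 7*s - 20)/(s^3 + 2*s^2 + s + 12)
Step 3: apply the feedback formula to M1, (M2*(M3+M4)*M5), giving the overall T(s)

Answer: (s^3 + 2*s^2 + s + 12)/(s^3 + 9*s^2 - 6*s - 8)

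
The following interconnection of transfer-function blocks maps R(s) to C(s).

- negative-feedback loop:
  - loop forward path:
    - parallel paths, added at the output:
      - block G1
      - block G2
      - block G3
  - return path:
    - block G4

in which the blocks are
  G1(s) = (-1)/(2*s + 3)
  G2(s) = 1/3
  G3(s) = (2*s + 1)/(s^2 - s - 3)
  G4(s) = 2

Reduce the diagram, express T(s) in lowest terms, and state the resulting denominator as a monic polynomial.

The answer is s^3 + 23*s^2/10 + 9*s/10 - 9/10.

Reasoning:
Step 1. sum the parallel branches G1, G2, G3 -> (2*s^3 + 10*s^2 + 18*s + 9)/(6*s^3 + 3*s^2 - 27*s - 27)
Step 2. collapse the loop ((G1+G2+G3) forward, G4 return) -> (2*s^3 + 10*s^2 + 18*s + 9)/(10*s^3 + 23*s^2 + 9*s - 9)
T(s) is the step-2 result (common factors already cancelled). Leading coefficient of the denominator: 10. Divide through by 10 for the monic polynomial.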